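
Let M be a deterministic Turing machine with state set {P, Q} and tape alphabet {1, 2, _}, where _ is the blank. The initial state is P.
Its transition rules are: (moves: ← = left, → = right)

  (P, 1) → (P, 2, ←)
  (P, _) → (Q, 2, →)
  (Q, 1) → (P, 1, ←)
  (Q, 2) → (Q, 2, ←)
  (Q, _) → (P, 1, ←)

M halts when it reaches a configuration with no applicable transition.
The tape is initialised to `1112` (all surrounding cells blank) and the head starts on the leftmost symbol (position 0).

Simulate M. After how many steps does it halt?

7

state=P head=0 tape=___[1]112   (P,1)→(P,2,←)
state=P head=-1 tape=__[_]2112   (P,_)→(Q,2,→)
state=Q head=0 tape=__2[2]112   (Q,2)→(Q,2,←)
state=Q head=-1 tape=__[2]2112   (Q,2)→(Q,2,←)
state=Q head=-2 tape=_[_]22112   (Q,_)→(P,1,←)
state=P head=-3 tape=[_]122112   (P,_)→(Q,2,→)
state=Q head=-2 tape=2[1]22112   (Q,1)→(P,1,←)
state=P head=-3 tape=[2]122112
M halts after 7 transitions.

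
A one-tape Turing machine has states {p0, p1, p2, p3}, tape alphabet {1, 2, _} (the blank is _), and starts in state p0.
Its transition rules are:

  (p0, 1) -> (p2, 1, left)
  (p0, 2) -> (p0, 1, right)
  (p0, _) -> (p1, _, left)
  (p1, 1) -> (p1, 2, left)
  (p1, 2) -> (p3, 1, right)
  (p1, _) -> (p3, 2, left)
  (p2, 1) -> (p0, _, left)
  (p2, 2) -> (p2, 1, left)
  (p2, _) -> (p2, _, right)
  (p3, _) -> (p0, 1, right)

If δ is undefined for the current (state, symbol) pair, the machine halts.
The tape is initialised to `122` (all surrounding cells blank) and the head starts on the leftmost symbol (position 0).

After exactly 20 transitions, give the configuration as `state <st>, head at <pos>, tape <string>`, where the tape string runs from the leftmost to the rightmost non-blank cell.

state p1, head at -6, tape 2222__22

state=p0 head=0 tape=______[1]22   (p0,1)→(p2,1,left)
state=p2 head=-1 tape=_____[_]122   (p2,_)→(p2,_,right)
state=p2 head=0 tape=______[1]22   (p2,1)→(p0,_,left)
state=p0 head=-1 tape=_____[_]_22   (p0,_)→(p1,_,left)
state=p1 head=-2 tape=____[_]__22   (p1,_)→(p3,2,left)
state=p3 head=-3 tape=___[_]2__22   (p3,_)→(p0,1,right)
state=p0 head=-2 tape=___1[2]__22   (p0,2)→(p0,1,right)
state=p0 head=-1 tape=___11[_]_22   (p0,_)→(p1,_,left)
state=p1 head=-2 tape=___1[1]__22   (p1,1)→(p1,2,left)
state=p1 head=-3 tape=___[1]2__22   (p1,1)→(p1,2,left)
state=p1 head=-4 tape=__[_]22__22   (p1,_)→(p3,2,left)
state=p3 head=-5 tape=_[_]222__22   (p3,_)→(p0,1,right)
state=p0 head=-4 tape=_1[2]22__22   (p0,2)→(p0,1,right)
state=p0 head=-3 tape=_11[2]2__22   (p0,2)→(p0,1,right)
state=p0 head=-2 tape=_111[2]__22   (p0,2)→(p0,1,right)
state=p0 head=-1 tape=_1111[_]_22   (p0,_)→(p1,_,left)
state=p1 head=-2 tape=_111[1]__22   (p1,1)→(p1,2,left)
state=p1 head=-3 tape=_11[1]2__22   (p1,1)→(p1,2,left)
state=p1 head=-4 tape=_1[1]22__22   (p1,1)→(p1,2,left)
state=p1 head=-5 tape=_[1]222__22   (p1,1)→(p1,2,left)
state=p1 head=-6 tape=[_]2222__22
After 20 steps: state p1, head at -6, tape 2222__22.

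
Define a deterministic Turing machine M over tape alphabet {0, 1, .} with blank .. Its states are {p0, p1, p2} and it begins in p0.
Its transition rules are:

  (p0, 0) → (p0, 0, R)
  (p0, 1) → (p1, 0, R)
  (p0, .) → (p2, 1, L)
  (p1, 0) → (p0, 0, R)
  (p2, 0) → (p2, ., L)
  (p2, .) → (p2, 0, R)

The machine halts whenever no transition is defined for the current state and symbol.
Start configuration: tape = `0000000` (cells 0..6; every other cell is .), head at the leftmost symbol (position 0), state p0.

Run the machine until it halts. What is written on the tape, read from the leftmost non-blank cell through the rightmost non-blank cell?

000000001

p0 | .[0]000000.   read 0 → write 0, move R, go to p0
p0 | .0[0]00000.   read 0 → write 0, move R, go to p0
p0 | .00[0]0000.   read 0 → write 0, move R, go to p0
p0 | .000[0]000.   read 0 → write 0, move R, go to p0
p0 | .0000[0]00.   read 0 → write 0, move R, go to p0
p0 | .00000[0]0.   read 0 → write 0, move R, go to p0
p0 | .000000[0].   read 0 → write 0, move R, go to p0
p0 | .0000000[.]   read . → write 1, move L, go to p2
p2 | .000000[0]1   read 0 → write ., move L, go to p2
p2 | .00000[0].1   read 0 → write ., move L, go to p2
p2 | .0000[0]..1   read 0 → write ., move L, go to p2
p2 | .000[0]...1   read 0 → write ., move L, go to p2
p2 | .00[0]....1   read 0 → write ., move L, go to p2
p2 | .0[0].....1   read 0 → write ., move L, go to p2
p2 | .[0]......1   read 0 → write ., move L, go to p2
p2 | [.].......1   read . → write 0, move R, go to p2
p2 | 0[.]......1   read . → write 0, move R, go to p2
p2 | 00[.].....1   read . → write 0, move R, go to p2
p2 | 000[.]....1   read . → write 0, move R, go to p2
p2 | 0000[.]...1   read . → write 0, move R, go to p2
p2 | 00000[.]..1   read . → write 0, move R, go to p2
p2 | 000000[.].1   read . → write 0, move R, go to p2
p2 | 0000000[.]1   read . → write 0, move R, go to p2
p2 | 00000000[1]
The non-blank tape span at halt is 000000001.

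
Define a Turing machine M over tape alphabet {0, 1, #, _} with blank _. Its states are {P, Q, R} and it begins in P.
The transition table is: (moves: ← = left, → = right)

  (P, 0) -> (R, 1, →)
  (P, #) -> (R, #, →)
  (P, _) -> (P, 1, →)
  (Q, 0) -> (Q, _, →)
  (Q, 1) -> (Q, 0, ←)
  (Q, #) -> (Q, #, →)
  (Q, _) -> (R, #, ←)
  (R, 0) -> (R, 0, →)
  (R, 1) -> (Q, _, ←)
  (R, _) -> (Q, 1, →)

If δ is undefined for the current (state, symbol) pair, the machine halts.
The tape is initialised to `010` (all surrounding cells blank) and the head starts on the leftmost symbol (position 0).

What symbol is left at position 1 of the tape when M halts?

P | __[0]10__   read 0 → write 1, move →, go to R
R | __1[1]0__   read 1 → write _, move ←, go to Q
Q | __[1]_0__   read 1 → write 0, move ←, go to Q
Q | _[_]0_0__   read _ → write #, move ←, go to R
R | [_]#0_0__   read _ → write 1, move →, go to Q
Q | 1[#]0_0__   read # → write #, move →, go to Q
Q | 1#[0]_0__   read 0 → write _, move →, go to Q
Q | 1#_[_]0__   read _ → write #, move ←, go to R
R | 1#[_]#0__   read _ → write 1, move →, go to Q
Q | 1#1[#]0__   read # → write #, move →, go to Q
Q | 1#1#[0]__   read 0 → write _, move →, go to Q
Q | 1#1#_[_]_   read _ → write #, move ←, go to R
R | 1#1#[_]#_   read _ → write 1, move →, go to Q
Q | 1#1#1[#]_   read # → write #, move →, go to Q
Q | 1#1#1#[_]   read _ → write #, move ←, go to R
R | 1#1#1[#]#
Cell 1 holds # when M halts.

#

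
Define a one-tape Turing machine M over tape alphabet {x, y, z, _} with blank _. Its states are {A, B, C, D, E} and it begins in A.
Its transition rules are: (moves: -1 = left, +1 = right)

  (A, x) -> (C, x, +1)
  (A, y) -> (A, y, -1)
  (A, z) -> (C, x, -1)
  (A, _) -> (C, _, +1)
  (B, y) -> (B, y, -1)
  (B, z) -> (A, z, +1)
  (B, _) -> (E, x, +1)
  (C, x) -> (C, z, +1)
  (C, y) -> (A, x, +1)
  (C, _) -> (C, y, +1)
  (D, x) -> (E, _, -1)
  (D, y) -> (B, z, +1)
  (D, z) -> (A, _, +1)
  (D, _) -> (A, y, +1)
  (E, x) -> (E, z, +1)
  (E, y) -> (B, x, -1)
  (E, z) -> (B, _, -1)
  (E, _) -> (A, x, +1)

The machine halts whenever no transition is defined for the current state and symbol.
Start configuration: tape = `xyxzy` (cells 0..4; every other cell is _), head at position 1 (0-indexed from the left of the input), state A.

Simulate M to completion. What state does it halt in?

state=A head=1 tape=x[y]xzy   (A,y)→(A,y,-1)
state=A head=0 tape=[x]yxzy   (A,x)→(C,x,+1)
state=C head=1 tape=x[y]xzy   (C,y)→(A,x,+1)
state=A head=2 tape=xx[x]zy   (A,x)→(C,x,+1)
state=C head=3 tape=xxx[z]y
No transition is defined for (C, z); M halts in state C.

C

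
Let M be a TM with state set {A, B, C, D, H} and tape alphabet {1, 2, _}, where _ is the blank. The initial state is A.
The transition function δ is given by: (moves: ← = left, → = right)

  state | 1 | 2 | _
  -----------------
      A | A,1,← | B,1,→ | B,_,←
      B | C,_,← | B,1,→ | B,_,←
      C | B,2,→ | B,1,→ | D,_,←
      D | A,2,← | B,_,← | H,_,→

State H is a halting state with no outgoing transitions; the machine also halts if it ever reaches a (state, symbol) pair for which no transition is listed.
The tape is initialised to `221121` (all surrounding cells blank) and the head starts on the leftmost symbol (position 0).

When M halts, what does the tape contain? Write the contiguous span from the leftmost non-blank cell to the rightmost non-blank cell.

state=A head=0 tape=__[2]21121   (A,2)→(B,1,→)
state=B head=1 tape=__1[2]1121   (B,2)→(B,1,→)
state=B head=2 tape=__11[1]121   (B,1)→(C,_,←)
state=C head=1 tape=__1[1]_121   (C,1)→(B,2,→)
state=B head=2 tape=__12[_]121   (B,_)→(B,_,←)
state=B head=1 tape=__1[2]_121   (B,2)→(B,1,→)
state=B head=2 tape=__11[_]121   (B,_)→(B,_,←)
state=B head=1 tape=__1[1]_121   (B,1)→(C,_,←)
state=C head=0 tape=__[1]__121   (C,1)→(B,2,→)
state=B head=1 tape=__2[_]_121   (B,_)→(B,_,←)
state=B head=0 tape=__[2]__121   (B,2)→(B,1,→)
state=B head=1 tape=__1[_]_121   (B,_)→(B,_,←)
state=B head=0 tape=__[1]__121   (B,1)→(C,_,←)
state=C head=-1 tape=_[_]___121   (C,_)→(D,_,←)
state=D head=-2 tape=[_]____121   (D,_)→(H,_,→)
state=H head=-1 tape=_[_]___121
The non-blank tape span at halt is 121.

121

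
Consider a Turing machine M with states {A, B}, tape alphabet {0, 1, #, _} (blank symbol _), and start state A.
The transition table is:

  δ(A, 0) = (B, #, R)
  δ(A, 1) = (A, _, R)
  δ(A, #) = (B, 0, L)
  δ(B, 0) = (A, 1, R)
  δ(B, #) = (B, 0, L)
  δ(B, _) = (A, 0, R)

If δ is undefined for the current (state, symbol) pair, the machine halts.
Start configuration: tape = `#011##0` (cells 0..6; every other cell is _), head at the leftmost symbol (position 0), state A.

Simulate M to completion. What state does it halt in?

A

A | _[#]011##0__   read # → write 0, move L, go to B
B | [_]0011##0__   read _ → write 0, move R, go to A
A | 0[0]011##0__   read 0 → write #, move R, go to B
B | 0#[0]11##0__   read 0 → write 1, move R, go to A
A | 0#1[1]1##0__   read 1 → write _, move R, go to A
A | 0#1_[1]##0__   read 1 → write _, move R, go to A
A | 0#1__[#]#0__   read # → write 0, move L, go to B
B | 0#1_[_]0#0__   read _ → write 0, move R, go to A
A | 0#1_0[0]#0__   read 0 → write #, move R, go to B
B | 0#1_0#[#]0__   read # → write 0, move L, go to B
B | 0#1_0[#]00__   read # → write 0, move L, go to B
B | 0#1_[0]000__   read 0 → write 1, move R, go to A
A | 0#1_1[0]00__   read 0 → write #, move R, go to B
B | 0#1_1#[0]0__   read 0 → write 1, move R, go to A
A | 0#1_1#1[0]__   read 0 → write #, move R, go to B
B | 0#1_1#1#[_]_   read _ → write 0, move R, go to A
A | 0#1_1#1#0[_]
No transition is defined for (A, _); M halts in state A.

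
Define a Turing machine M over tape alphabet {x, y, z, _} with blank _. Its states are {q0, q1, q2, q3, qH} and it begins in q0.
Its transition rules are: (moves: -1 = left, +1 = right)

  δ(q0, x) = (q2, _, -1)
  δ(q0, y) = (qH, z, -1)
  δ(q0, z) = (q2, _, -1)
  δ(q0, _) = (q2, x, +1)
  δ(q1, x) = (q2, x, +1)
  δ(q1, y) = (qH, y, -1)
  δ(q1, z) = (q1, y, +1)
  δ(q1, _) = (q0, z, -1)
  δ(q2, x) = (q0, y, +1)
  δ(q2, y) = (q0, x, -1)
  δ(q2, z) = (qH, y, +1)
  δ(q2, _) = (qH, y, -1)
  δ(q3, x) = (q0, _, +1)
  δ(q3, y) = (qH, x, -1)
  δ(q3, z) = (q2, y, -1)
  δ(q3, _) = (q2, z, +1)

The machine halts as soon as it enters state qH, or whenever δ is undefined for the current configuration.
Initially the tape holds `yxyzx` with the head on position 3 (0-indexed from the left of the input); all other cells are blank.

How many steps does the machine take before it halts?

q0 | _yxy[z]x__   read z → write _, move -1, go to q2
q2 | _yx[y]_x__   read y → write x, move -1, go to q0
q0 | _y[x]x_x__   read x → write _, move -1, go to q2
q2 | _[y]_x_x__   read y → write x, move -1, go to q0
q0 | [_]x_x_x__   read _ → write x, move +1, go to q2
q2 | x[x]_x_x__   read x → write y, move +1, go to q0
q0 | xy[_]x_x__   read _ → write x, move +1, go to q2
q2 | xyx[x]_x__   read x → write y, move +1, go to q0
q0 | xyxy[_]x__   read _ → write x, move +1, go to q2
q2 | xyxyx[x]__   read x → write y, move +1, go to q0
q0 | xyxyxy[_]_   read _ → write x, move +1, go to q2
q2 | xyxyxyx[_]   read _ → write y, move -1, go to qH
qH | xyxyxy[x]y
M halts after 12 transitions.

12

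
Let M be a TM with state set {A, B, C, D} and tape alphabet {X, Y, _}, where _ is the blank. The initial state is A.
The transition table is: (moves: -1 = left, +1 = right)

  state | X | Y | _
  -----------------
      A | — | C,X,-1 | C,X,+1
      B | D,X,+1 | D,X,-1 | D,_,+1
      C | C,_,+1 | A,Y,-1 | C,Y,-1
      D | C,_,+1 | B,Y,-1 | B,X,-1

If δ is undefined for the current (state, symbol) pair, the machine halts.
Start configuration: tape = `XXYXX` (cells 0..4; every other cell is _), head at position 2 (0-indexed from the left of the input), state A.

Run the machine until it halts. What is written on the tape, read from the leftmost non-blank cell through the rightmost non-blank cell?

XYYYYY

state=A head=2 tape=XX[Y]XX_   (A,Y)→(C,X,-1)
state=C head=1 tape=X[X]XXX_   (C,X)→(C,_,+1)
state=C head=2 tape=X_[X]XX_   (C,X)→(C,_,+1)
state=C head=3 tape=X__[X]X_   (C,X)→(C,_,+1)
state=C head=4 tape=X___[X]_   (C,X)→(C,_,+1)
state=C head=5 tape=X____[_]   (C,_)→(C,Y,-1)
state=C head=4 tape=X___[_]Y   (C,_)→(C,Y,-1)
state=C head=3 tape=X__[_]YY   (C,_)→(C,Y,-1)
state=C head=2 tape=X_[_]YYY   (C,_)→(C,Y,-1)
state=C head=1 tape=X[_]YYYY   (C,_)→(C,Y,-1)
state=C head=0 tape=[X]YYYYY   (C,X)→(C,_,+1)
state=C head=1 tape=_[Y]YYYY   (C,Y)→(A,Y,-1)
state=A head=0 tape=[_]YYYYY   (A,_)→(C,X,+1)
state=C head=1 tape=X[Y]YYYY   (C,Y)→(A,Y,-1)
state=A head=0 tape=[X]YYYYY
The non-blank tape span at halt is XYYYYY.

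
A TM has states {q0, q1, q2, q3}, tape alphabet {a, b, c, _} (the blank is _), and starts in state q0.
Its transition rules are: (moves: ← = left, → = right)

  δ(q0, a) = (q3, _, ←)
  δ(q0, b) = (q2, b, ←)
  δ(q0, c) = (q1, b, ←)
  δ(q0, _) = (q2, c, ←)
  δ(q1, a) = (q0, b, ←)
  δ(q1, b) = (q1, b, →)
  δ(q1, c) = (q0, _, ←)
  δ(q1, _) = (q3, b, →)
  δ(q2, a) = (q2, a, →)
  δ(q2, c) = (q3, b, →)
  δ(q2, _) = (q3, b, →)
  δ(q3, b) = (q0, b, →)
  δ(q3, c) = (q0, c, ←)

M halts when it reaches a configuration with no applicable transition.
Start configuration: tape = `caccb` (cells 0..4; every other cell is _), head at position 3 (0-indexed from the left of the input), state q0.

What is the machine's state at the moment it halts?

state=q0 head=3 tape=___cac[c]b   (q0,c)→(q1,b,←)
state=q1 head=2 tape=___ca[c]bb   (q1,c)→(q0,_,←)
state=q0 head=1 tape=___c[a]_bb   (q0,a)→(q3,_,←)
state=q3 head=0 tape=___[c]__bb   (q3,c)→(q0,c,←)
state=q0 head=-1 tape=__[_]c__bb   (q0,_)→(q2,c,←)
state=q2 head=-2 tape=_[_]cc__bb   (q2,_)→(q3,b,→)
state=q3 head=-1 tape=_b[c]c__bb   (q3,c)→(q0,c,←)
state=q0 head=-2 tape=_[b]cc__bb   (q0,b)→(q2,b,←)
state=q2 head=-3 tape=[_]bcc__bb   (q2,_)→(q3,b,→)
state=q3 head=-2 tape=b[b]cc__bb   (q3,b)→(q0,b,→)
state=q0 head=-1 tape=bb[c]c__bb   (q0,c)→(q1,b,←)
state=q1 head=-2 tape=b[b]bc__bb   (q1,b)→(q1,b,→)
state=q1 head=-1 tape=bb[b]c__bb   (q1,b)→(q1,b,→)
state=q1 head=0 tape=bbb[c]__bb   (q1,c)→(q0,_,←)
state=q0 head=-1 tape=bb[b]___bb   (q0,b)→(q2,b,←)
state=q2 head=-2 tape=b[b]b___bb
No transition is defined for (q2, b); M halts in state q2.

q2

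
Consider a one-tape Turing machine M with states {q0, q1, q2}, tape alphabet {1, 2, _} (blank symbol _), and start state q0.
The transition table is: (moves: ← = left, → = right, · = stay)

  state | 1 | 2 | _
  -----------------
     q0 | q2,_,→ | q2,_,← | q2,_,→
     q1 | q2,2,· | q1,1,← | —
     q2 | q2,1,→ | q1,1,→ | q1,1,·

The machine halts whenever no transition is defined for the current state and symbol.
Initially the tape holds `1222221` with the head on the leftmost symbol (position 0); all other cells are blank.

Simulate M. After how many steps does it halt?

24

q0 | [1]222221_   read 1 → write _, move →, go to q2
q2 | _[2]22221_   read 2 → write 1, move →, go to q1
q1 | _1[2]2221_   read 2 → write 1, move ←, go to q1
q1 | _[1]12221_   read 1 → write 2, move ·, go to q2
q2 | _[2]12221_   read 2 → write 1, move →, go to q1
q1 | _1[1]2221_   read 1 → write 2, move ·, go to q2
q2 | _1[2]2221_   read 2 → write 1, move →, go to q1
q1 | _11[2]221_   read 2 → write 1, move ←, go to q1
q1 | _1[1]1221_   read 1 → write 2, move ·, go to q2
q2 | _1[2]1221_   read 2 → write 1, move →, go to q1
q1 | _11[1]221_   read 1 → write 2, move ·, go to q2
q2 | _11[2]221_   read 2 → write 1, move →, go to q1
q1 | _111[2]21_   read 2 → write 1, move ←, go to q1
q1 | _11[1]121_   read 1 → write 2, move ·, go to q2
q2 | _11[2]121_   read 2 → write 1, move →, go to q1
q1 | _111[1]21_   read 1 → write 2, move ·, go to q2
q2 | _111[2]21_   read 2 → write 1, move →, go to q1
q1 | _1111[2]1_   read 2 → write 1, move ←, go to q1
q1 | _111[1]11_   read 1 → write 2, move ·, go to q2
q2 | _111[2]11_   read 2 → write 1, move →, go to q1
q1 | _1111[1]1_   read 1 → write 2, move ·, go to q2
q2 | _1111[2]1_   read 2 → write 1, move →, go to q1
q1 | _11111[1]_   read 1 → write 2, move ·, go to q2
q2 | _11111[2]_   read 2 → write 1, move →, go to q1
q1 | _111111[_]
M halts after 24 transitions.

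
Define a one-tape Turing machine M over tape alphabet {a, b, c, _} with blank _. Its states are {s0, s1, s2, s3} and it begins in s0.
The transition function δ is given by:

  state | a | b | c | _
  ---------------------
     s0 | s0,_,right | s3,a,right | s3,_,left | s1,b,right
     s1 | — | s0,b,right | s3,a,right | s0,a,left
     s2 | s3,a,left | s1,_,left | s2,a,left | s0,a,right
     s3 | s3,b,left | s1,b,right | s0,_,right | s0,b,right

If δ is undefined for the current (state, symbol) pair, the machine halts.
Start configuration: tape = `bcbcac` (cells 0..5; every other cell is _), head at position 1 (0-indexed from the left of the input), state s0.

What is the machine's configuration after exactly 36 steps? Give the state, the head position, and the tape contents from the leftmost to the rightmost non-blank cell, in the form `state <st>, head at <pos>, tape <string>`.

s0 | _b[c]bcac___   read c → write _, move left, go to s3
s3 | _[b]_bcac___   read b → write b, move right, go to s1
s1 | _b[_]bcac___   read _ → write a, move left, go to s0
s0 | _[b]abcac___   read b → write a, move right, go to s3
s3 | _a[a]bcac___   read a → write b, move left, go to s3
s3 | _[a]bbcac___   read a → write b, move left, go to s3
s3 | [_]bbbcac___   read _ → write b, move right, go to s0
s0 | b[b]bbcac___   read b → write a, move right, go to s3
s3 | ba[b]bcac___   read b → write b, move right, go to s1
s1 | bab[b]cac___   read b → write b, move right, go to s0
s0 | babb[c]ac___   read c → write _, move left, go to s3
s3 | bab[b]_ac___   read b → write b, move right, go to s1
s1 | babb[_]ac___   read _ → write a, move left, go to s0
s0 | bab[b]aac___   read b → write a, move right, go to s3
s3 | baba[a]ac___   read a → write b, move left, go to s3
s3 | bab[a]bac___   read a → write b, move left, go to s3
s3 | ba[b]bbac___   read b → write b, move right, go to s1
s1 | bab[b]bac___   read b → write b, move right, go to s0
s0 | babb[b]ac___   read b → write a, move right, go to s3
s3 | babba[a]c___   read a → write b, move left, go to s3
s3 | babb[a]bc___   read a → write b, move left, go to s3
s3 | bab[b]bbc___   read b → write b, move right, go to s1
s1 | babb[b]bc___   read b → write b, move right, go to s0
s0 | babbb[b]c___   read b → write a, move right, go to s3
s3 | babbba[c]___   read c → write _, move right, go to s0
s0 | babbba_[_]__   read _ → write b, move right, go to s1
s1 | babbba_b[_]_   read _ → write a, move left, go to s0
s0 | babbba_[b]a_   read b → write a, move right, go to s3
s3 | babbba_a[a]_   read a → write b, move left, go to s3
s3 | babbba_[a]b_   read a → write b, move left, go to s3
s3 | babbba[_]bb_   read _ → write b, move right, go to s0
s0 | babbbab[b]b_   read b → write a, move right, go to s3
s3 | babbbaba[b]_   read b → write b, move right, go to s1
s1 | babbbabab[_]   read _ → write a, move left, go to s0
s0 | babbbaba[b]a   read b → write a, move right, go to s3
s3 | babbbabaa[a]   read a → write b, move left, go to s3
s3 | babbbaba[a]b
After 36 steps: state s3, head at 7, tape babbbabaab.

state s3, head at 7, tape babbbabaab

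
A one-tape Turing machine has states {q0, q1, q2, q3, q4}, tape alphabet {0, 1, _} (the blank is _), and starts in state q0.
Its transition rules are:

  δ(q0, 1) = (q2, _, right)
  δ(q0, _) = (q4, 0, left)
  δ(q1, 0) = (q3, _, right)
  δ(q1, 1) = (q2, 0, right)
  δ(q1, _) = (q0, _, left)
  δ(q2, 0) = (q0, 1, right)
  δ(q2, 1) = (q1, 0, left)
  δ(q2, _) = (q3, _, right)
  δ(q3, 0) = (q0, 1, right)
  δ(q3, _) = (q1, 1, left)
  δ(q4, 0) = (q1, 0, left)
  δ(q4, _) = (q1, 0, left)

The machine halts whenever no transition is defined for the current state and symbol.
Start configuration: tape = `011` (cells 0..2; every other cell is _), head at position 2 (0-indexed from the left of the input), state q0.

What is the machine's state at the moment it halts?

q4

state=q0 head=2 tape=01[1]__   (q0,1)→(q2,_,right)
state=q2 head=3 tape=01_[_]_   (q2,_)→(q3,_,right)
state=q3 head=4 tape=01__[_]   (q3,_)→(q1,1,left)
state=q1 head=3 tape=01_[_]1   (q1,_)→(q0,_,left)
state=q0 head=2 tape=01[_]_1   (q0,_)→(q4,0,left)
state=q4 head=1 tape=0[1]0_1
No transition is defined for (q4, 1); M halts in state q4.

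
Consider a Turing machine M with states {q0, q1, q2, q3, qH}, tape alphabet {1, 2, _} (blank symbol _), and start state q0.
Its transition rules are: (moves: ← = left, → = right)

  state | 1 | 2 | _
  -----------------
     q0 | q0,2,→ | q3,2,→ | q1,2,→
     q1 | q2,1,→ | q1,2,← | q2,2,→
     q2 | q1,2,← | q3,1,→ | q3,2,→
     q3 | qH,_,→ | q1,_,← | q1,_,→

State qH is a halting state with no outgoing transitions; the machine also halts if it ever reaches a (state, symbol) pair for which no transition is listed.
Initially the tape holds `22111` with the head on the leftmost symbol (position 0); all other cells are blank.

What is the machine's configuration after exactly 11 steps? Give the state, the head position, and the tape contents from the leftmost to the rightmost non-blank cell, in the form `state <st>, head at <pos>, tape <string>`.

q0 | _[2]2111_   read 2 → write 2, move →, go to q3
q3 | _2[2]111_   read 2 → write _, move ←, go to q1
q1 | _[2]_111_   read 2 → write 2, move ←, go to q1
q1 | [_]2_111_   read _ → write 2, move →, go to q2
q2 | 2[2]_111_   read 2 → write 1, move →, go to q3
q3 | 21[_]111_   read _ → write _, move →, go to q1
q1 | 21_[1]11_   read 1 → write 1, move →, go to q2
q2 | 21_1[1]1_   read 1 → write 2, move ←, go to q1
q1 | 21_[1]21_   read 1 → write 1, move →, go to q2
q2 | 21_1[2]1_   read 2 → write 1, move →, go to q3
q3 | 21_11[1]_   read 1 → write _, move →, go to qH
qH | 21_11_[_]
After 11 steps: state qH, head at 5, tape 21_11.

state qH, head at 5, tape 21_11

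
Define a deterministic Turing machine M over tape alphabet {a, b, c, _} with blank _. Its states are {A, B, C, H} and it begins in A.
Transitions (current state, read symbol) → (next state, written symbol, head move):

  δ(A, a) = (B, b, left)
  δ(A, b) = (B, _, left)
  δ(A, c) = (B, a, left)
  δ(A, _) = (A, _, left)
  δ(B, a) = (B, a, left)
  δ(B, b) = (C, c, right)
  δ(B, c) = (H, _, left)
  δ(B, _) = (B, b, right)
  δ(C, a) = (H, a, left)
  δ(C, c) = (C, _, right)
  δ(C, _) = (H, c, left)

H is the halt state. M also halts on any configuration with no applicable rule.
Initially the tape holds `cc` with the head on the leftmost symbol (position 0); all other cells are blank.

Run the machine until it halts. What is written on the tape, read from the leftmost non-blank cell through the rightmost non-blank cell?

state=A head=0 tape=_[c]c   (A,c)→(B,a,left)
state=B head=-1 tape=[_]ac   (B,_)→(B,b,right)
state=B head=0 tape=b[a]c   (B,a)→(B,a,left)
state=B head=-1 tape=[b]ac   (B,b)→(C,c,right)
state=C head=0 tape=c[a]c   (C,a)→(H,a,left)
state=H head=-1 tape=[c]ac
The non-blank tape span at halt is cac.

cac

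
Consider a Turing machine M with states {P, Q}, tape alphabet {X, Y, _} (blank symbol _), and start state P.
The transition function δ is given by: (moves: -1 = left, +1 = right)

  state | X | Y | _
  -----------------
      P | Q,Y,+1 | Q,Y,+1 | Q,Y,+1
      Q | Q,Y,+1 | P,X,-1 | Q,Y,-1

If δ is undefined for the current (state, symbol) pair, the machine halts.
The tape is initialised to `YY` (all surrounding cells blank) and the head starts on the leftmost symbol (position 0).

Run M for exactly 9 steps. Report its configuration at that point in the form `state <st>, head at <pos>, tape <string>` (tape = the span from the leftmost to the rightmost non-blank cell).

P | [Y]Y_   read Y → write Y, move +1, go to Q
Q | Y[Y]_   read Y → write X, move -1, go to P
P | [Y]X_   read Y → write Y, move +1, go to Q
Q | Y[X]_   read X → write Y, move +1, go to Q
Q | YY[_]   read _ → write Y, move -1, go to Q
Q | Y[Y]Y   read Y → write X, move -1, go to P
P | [Y]XY   read Y → write Y, move +1, go to Q
Q | Y[X]Y   read X → write Y, move +1, go to Q
Q | YY[Y]   read Y → write X, move -1, go to P
P | Y[Y]X
After 9 steps: state P, head at 1, tape YYX.

state P, head at 1, tape YYX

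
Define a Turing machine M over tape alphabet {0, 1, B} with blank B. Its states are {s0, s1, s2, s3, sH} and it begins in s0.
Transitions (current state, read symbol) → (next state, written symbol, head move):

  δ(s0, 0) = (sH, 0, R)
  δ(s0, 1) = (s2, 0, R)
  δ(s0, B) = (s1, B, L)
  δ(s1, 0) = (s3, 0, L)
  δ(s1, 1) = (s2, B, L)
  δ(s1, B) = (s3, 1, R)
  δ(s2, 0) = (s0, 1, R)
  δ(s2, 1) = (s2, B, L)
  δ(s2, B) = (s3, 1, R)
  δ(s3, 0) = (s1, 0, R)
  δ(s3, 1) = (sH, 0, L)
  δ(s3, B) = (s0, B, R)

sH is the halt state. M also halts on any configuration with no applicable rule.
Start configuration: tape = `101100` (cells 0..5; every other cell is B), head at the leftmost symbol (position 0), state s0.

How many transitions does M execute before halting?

s0 | B[1]01100   read 1 → write 0, move R, go to s2
s2 | B0[0]1100   read 0 → write 1, move R, go to s0
s0 | B01[1]100   read 1 → write 0, move R, go to s2
s2 | B010[1]00   read 1 → write B, move L, go to s2
s2 | B01[0]B00   read 0 → write 1, move R, go to s0
s0 | B011[B]00   read B → write B, move L, go to s1
s1 | B01[1]B00   read 1 → write B, move L, go to s2
s2 | B0[1]BB00   read 1 → write B, move L, go to s2
s2 | B[0]BBB00   read 0 → write 1, move R, go to s0
s0 | B1[B]BB00   read B → write B, move L, go to s1
s1 | B[1]BBB00   read 1 → write B, move L, go to s2
s2 | [B]BBBB00   read B → write 1, move R, go to s3
s3 | 1[B]BBB00   read B → write B, move R, go to s0
s0 | 1B[B]BB00   read B → write B, move L, go to s1
s1 | 1[B]BBB00   read B → write 1, move R, go to s3
s3 | 11[B]BB00   read B → write B, move R, go to s0
s0 | 11B[B]B00   read B → write B, move L, go to s1
s1 | 11[B]BB00   read B → write 1, move R, go to s3
s3 | 111[B]B00   read B → write B, move R, go to s0
s0 | 111B[B]00   read B → write B, move L, go to s1
s1 | 111[B]B00   read B → write 1, move R, go to s3
s3 | 1111[B]00   read B → write B, move R, go to s0
s0 | 1111B[0]0   read 0 → write 0, move R, go to sH
sH | 1111B0[0]
M halts after 23 transitions.

23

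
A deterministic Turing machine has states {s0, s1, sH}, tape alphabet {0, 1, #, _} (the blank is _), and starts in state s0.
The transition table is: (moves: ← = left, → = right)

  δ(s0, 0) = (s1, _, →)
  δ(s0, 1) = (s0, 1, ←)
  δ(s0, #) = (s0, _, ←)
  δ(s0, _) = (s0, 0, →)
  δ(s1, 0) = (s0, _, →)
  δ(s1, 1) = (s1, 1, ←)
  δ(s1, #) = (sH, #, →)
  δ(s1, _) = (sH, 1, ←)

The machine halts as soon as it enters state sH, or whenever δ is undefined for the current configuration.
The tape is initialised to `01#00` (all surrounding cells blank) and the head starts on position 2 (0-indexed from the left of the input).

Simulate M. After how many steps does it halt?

s0 | _01[#]00   read # → write _, move ←, go to s0
s0 | _0[1]_00   read 1 → write 1, move ←, go to s0
s0 | _[0]1_00   read 0 → write _, move →, go to s1
s1 | __[1]_00   read 1 → write 1, move ←, go to s1
s1 | _[_]1_00   read _ → write 1, move ←, go to sH
sH | [_]11_00
M halts after 5 transitions.

5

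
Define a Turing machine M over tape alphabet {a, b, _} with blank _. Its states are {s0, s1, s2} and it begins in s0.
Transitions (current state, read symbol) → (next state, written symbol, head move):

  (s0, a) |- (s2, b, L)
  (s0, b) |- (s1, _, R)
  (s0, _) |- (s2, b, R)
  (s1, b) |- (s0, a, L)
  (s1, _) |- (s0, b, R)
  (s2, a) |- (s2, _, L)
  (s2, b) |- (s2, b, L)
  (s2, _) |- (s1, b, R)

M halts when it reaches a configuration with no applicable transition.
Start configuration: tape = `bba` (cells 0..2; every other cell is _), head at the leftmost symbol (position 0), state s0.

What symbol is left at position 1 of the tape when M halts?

_

state=s0 head=0 tape=_[b]ba   (s0,b)→(s1,_,R)
state=s1 head=1 tape=__[b]a   (s1,b)→(s0,a,L)
state=s0 head=0 tape=_[_]aa   (s0,_)→(s2,b,R)
state=s2 head=1 tape=_b[a]a   (s2,a)→(s2,_,L)
state=s2 head=0 tape=_[b]_a   (s2,b)→(s2,b,L)
state=s2 head=-1 tape=[_]b_a   (s2,_)→(s1,b,R)
state=s1 head=0 tape=b[b]_a   (s1,b)→(s0,a,L)
state=s0 head=-1 tape=[b]a_a   (s0,b)→(s1,_,R)
state=s1 head=0 tape=_[a]_a
Cell 1 holds _ when M halts.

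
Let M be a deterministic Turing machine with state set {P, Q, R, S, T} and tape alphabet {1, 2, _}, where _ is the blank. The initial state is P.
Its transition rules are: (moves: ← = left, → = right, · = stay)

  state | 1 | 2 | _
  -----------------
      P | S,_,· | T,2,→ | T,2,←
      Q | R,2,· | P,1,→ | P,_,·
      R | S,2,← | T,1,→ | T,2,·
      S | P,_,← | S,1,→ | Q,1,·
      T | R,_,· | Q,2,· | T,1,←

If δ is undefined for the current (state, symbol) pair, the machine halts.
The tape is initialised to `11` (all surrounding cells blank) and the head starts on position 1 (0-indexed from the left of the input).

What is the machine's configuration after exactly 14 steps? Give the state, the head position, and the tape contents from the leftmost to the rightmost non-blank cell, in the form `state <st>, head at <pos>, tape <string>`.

state T, head at 2, tape 1111

state=P head=1 tape=1[1]__   (P,1)→(S,_,·)
state=S head=1 tape=1[_]__   (S,_)→(Q,1,·)
state=Q head=1 tape=1[1]__   (Q,1)→(R,2,·)
state=R head=1 tape=1[2]__   (R,2)→(T,1,→)
state=T head=2 tape=11[_]_   (T,_)→(T,1,←)
state=T head=1 tape=1[1]1_   (T,1)→(R,_,·)
state=R head=1 tape=1[_]1_   (R,_)→(T,2,·)
state=T head=1 tape=1[2]1_   (T,2)→(Q,2,·)
state=Q head=1 tape=1[2]1_   (Q,2)→(P,1,→)
state=P head=2 tape=11[1]_   (P,1)→(S,_,·)
state=S head=2 tape=11[_]_   (S,_)→(Q,1,·)
state=Q head=2 tape=11[1]_   (Q,1)→(R,2,·)
state=R head=2 tape=11[2]_   (R,2)→(T,1,→)
state=T head=3 tape=111[_]   (T,_)→(T,1,←)
state=T head=2 tape=11[1]1
After 14 steps: state T, head at 2, tape 1111.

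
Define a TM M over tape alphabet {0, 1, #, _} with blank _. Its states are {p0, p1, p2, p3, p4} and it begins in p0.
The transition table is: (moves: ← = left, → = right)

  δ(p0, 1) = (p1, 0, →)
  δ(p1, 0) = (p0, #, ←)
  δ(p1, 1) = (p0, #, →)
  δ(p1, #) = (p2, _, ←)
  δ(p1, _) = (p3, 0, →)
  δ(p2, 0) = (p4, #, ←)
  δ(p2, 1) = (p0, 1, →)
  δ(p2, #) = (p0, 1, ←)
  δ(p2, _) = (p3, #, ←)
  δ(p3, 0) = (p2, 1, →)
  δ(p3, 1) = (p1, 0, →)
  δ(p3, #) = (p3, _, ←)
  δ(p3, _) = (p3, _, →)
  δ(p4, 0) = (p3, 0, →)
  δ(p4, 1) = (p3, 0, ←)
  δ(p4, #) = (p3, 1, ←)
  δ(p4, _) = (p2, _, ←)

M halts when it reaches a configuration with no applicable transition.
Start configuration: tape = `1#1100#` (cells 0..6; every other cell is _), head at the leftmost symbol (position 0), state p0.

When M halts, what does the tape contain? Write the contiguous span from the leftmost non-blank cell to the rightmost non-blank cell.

0#00#

p0 | ___[1]#1100#   read 1 → write 0, move →, go to p1
p1 | ___0[#]1100#   read # → write _, move ←, go to p2
p2 | ___[0]_1100#   read 0 → write #, move ←, go to p4
p4 | __[_]#_1100#   read _ → write _, move ←, go to p2
p2 | _[_]_#_1100#   read _ → write #, move ←, go to p3
p3 | [_]#_#_1100#   read _ → write _, move →, go to p3
p3 | _[#]_#_1100#   read # → write _, move ←, go to p3
p3 | [_]__#_1100#   read _ → write _, move →, go to p3
p3 | _[_]_#_1100#   read _ → write _, move →, go to p3
p3 | __[_]#_1100#   read _ → write _, move →, go to p3
p3 | ___[#]_1100#   read # → write _, move ←, go to p3
p3 | __[_]__1100#   read _ → write _, move →, go to p3
p3 | ___[_]_1100#   read _ → write _, move →, go to p3
p3 | ____[_]1100#   read _ → write _, move →, go to p3
p3 | _____[1]100#   read 1 → write 0, move →, go to p1
p1 | _____0[1]00#   read 1 → write #, move →, go to p0
p0 | _____0#[0]0#
The non-blank tape span at halt is 0#00#.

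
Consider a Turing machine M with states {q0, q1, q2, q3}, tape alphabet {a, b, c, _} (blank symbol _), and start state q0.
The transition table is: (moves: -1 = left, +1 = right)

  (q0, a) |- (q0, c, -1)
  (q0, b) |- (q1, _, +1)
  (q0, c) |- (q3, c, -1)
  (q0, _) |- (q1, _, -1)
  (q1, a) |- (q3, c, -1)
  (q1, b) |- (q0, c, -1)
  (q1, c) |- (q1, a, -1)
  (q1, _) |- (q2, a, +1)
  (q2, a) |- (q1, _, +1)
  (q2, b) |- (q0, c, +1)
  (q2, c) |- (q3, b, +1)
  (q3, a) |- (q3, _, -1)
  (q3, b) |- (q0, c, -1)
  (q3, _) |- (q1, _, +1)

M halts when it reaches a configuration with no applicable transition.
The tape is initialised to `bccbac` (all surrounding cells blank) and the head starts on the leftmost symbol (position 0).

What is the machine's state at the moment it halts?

q2

state=q0 head=0 tape=_[b]ccbac__   (q0,b)→(q1,_,+1)
state=q1 head=1 tape=__[c]cbac__   (q1,c)→(q1,a,-1)
state=q1 head=0 tape=_[_]acbac__   (q1,_)→(q2,a,+1)
state=q2 head=1 tape=_a[a]cbac__   (q2,a)→(q1,_,+1)
state=q1 head=2 tape=_a_[c]bac__   (q1,c)→(q1,a,-1)
state=q1 head=1 tape=_a[_]abac__   (q1,_)→(q2,a,+1)
state=q2 head=2 tape=_aa[a]bac__   (q2,a)→(q1,_,+1)
state=q1 head=3 tape=_aa_[b]ac__   (q1,b)→(q0,c,-1)
state=q0 head=2 tape=_aa[_]cac__   (q0,_)→(q1,_,-1)
state=q1 head=1 tape=_a[a]_cac__   (q1,a)→(q3,c,-1)
state=q3 head=0 tape=_[a]c_cac__   (q3,a)→(q3,_,-1)
state=q3 head=-1 tape=[_]_c_cac__   (q3,_)→(q1,_,+1)
state=q1 head=0 tape=_[_]c_cac__   (q1,_)→(q2,a,+1)
state=q2 head=1 tape=_a[c]_cac__   (q2,c)→(q3,b,+1)
state=q3 head=2 tape=_ab[_]cac__   (q3,_)→(q1,_,+1)
state=q1 head=3 tape=_ab_[c]ac__   (q1,c)→(q1,a,-1)
state=q1 head=2 tape=_ab[_]aac__   (q1,_)→(q2,a,+1)
state=q2 head=3 tape=_aba[a]ac__   (q2,a)→(q1,_,+1)
state=q1 head=4 tape=_aba_[a]c__   (q1,a)→(q3,c,-1)
state=q3 head=3 tape=_aba[_]cc__   (q3,_)→(q1,_,+1)
state=q1 head=4 tape=_aba_[c]c__   (q1,c)→(q1,a,-1)
state=q1 head=3 tape=_aba[_]ac__   (q1,_)→(q2,a,+1)
state=q2 head=4 tape=_abaa[a]c__   (q2,a)→(q1,_,+1)
state=q1 head=5 tape=_abaa_[c]__   (q1,c)→(q1,a,-1)
state=q1 head=4 tape=_abaa[_]a__   (q1,_)→(q2,a,+1)
state=q2 head=5 tape=_abaaa[a]__   (q2,a)→(q1,_,+1)
state=q1 head=6 tape=_abaaa_[_]_   (q1,_)→(q2,a,+1)
state=q2 head=7 tape=_abaaa_a[_]
No transition is defined for (q2, _); M halts in state q2.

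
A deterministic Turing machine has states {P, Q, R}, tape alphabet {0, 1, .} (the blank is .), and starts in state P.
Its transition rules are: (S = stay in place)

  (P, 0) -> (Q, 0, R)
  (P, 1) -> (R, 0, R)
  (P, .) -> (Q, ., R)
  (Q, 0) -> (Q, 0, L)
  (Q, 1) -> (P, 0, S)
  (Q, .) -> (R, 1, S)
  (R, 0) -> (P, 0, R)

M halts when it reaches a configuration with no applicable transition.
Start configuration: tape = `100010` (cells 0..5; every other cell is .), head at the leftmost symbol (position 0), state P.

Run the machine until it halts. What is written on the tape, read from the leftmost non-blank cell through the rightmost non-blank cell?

P | .[1]00010   read 1 → write 0, move R, go to R
R | .0[0]0010   read 0 → write 0, move R, go to P
P | .00[0]010   read 0 → write 0, move R, go to Q
Q | .000[0]10   read 0 → write 0, move L, go to Q
Q | .00[0]010   read 0 → write 0, move L, go to Q
Q | .0[0]0010   read 0 → write 0, move L, go to Q
Q | .[0]00010   read 0 → write 0, move L, go to Q
Q | [.]000010   read . → write 1, move S, go to R
R | [1]000010
The non-blank tape span at halt is 1000010.

1000010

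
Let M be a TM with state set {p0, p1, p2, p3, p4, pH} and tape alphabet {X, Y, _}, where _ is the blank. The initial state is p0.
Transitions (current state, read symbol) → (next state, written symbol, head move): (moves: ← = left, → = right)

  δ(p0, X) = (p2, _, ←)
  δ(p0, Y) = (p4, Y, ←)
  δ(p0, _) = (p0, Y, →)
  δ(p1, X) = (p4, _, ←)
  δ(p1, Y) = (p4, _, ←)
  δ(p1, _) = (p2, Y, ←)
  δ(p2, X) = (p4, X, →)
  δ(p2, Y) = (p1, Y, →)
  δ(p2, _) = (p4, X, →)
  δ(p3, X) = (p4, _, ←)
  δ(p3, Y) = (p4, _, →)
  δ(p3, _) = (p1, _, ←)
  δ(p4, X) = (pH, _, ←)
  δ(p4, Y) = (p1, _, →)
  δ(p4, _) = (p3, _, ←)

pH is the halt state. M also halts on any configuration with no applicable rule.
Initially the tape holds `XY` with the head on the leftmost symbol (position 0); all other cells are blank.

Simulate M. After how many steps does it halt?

25

state=p0 head=0 tape=_____[X]Y   (p0,X)→(p2,_,←)
state=p2 head=-1 tape=____[_]_Y   (p2,_)→(p4,X,→)
state=p4 head=0 tape=____X[_]Y   (p4,_)→(p3,_,←)
state=p3 head=-1 tape=____[X]_Y   (p3,X)→(p4,_,←)
state=p4 head=-2 tape=___[_]__Y   (p4,_)→(p3,_,←)
state=p3 head=-3 tape=__[_]___Y   (p3,_)→(p1,_,←)
state=p1 head=-4 tape=_[_]____Y   (p1,_)→(p2,Y,←)
state=p2 head=-5 tape=[_]Y____Y   (p2,_)→(p4,X,→)
state=p4 head=-4 tape=X[Y]____Y   (p4,Y)→(p1,_,→)
state=p1 head=-3 tape=X_[_]___Y   (p1,_)→(p2,Y,←)
state=p2 head=-4 tape=X[_]Y___Y   (p2,_)→(p4,X,→)
state=p4 head=-3 tape=XX[Y]___Y   (p4,Y)→(p1,_,→)
state=p1 head=-2 tape=XX_[_]__Y   (p1,_)→(p2,Y,←)
state=p2 head=-3 tape=XX[_]Y__Y   (p2,_)→(p4,X,→)
state=p4 head=-2 tape=XXX[Y]__Y   (p4,Y)→(p1,_,→)
state=p1 head=-1 tape=XXX_[_]_Y   (p1,_)→(p2,Y,←)
state=p2 head=-2 tape=XXX[_]Y_Y   (p2,_)→(p4,X,→)
state=p4 head=-1 tape=XXXX[Y]_Y   (p4,Y)→(p1,_,→)
state=p1 head=0 tape=XXXX_[_]Y   (p1,_)→(p2,Y,←)
state=p2 head=-1 tape=XXXX[_]YY   (p2,_)→(p4,X,→)
state=p4 head=0 tape=XXXXX[Y]Y   (p4,Y)→(p1,_,→)
state=p1 head=1 tape=XXXXX_[Y]   (p1,Y)→(p4,_,←)
state=p4 head=0 tape=XXXXX[_]_   (p4,_)→(p3,_,←)
state=p3 head=-1 tape=XXXX[X]__   (p3,X)→(p4,_,←)
state=p4 head=-2 tape=XXX[X]___   (p4,X)→(pH,_,←)
state=pH head=-3 tape=XX[X]____
M halts after 25 transitions.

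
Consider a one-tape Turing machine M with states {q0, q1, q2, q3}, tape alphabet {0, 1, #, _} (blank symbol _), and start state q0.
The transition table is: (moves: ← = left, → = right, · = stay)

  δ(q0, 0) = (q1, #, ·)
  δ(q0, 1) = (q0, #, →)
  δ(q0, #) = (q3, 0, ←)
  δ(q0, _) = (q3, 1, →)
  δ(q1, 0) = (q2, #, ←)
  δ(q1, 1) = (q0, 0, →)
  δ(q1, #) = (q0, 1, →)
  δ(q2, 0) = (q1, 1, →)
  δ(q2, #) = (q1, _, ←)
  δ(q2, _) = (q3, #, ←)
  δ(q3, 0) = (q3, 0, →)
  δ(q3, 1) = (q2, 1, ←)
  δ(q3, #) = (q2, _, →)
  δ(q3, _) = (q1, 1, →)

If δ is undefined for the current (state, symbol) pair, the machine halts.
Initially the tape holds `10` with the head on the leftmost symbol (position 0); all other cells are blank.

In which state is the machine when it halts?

state=q0 head=0 tape=[1]0___   (q0,1)→(q0,#,→)
state=q0 head=1 tape=#[0]___   (q0,0)→(q1,#,·)
state=q1 head=1 tape=#[#]___   (q1,#)→(q0,1,→)
state=q0 head=2 tape=#1[_]__   (q0,_)→(q3,1,→)
state=q3 head=3 tape=#11[_]_   (q3,_)→(q1,1,→)
state=q1 head=4 tape=#111[_]
No transition is defined for (q1, _); M halts in state q1.

q1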